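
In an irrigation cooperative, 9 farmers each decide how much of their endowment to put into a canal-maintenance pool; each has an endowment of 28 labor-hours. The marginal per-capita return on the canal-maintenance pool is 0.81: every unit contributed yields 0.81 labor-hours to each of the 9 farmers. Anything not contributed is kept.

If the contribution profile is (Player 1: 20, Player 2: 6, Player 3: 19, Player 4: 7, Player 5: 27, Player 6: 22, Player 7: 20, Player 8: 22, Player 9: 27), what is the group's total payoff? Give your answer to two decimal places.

1321.30 labor-hours

Total contributed: 20 + 6 + 19 + 7 + 27 + 22 + 20 + 22 + 27 = 170; total kept: 9 × 28 − 170 = 82.
The canal-maintenance pool pays out 0.81 × 9 × 170 = 1239.30 in aggregate.
Group total = 82 + 1239.30 = 1321.30.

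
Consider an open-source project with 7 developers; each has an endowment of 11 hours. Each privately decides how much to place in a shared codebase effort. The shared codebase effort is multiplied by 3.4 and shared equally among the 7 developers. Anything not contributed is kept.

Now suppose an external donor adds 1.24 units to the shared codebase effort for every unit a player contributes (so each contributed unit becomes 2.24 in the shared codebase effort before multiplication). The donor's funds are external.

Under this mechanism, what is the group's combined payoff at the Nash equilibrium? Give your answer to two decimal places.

Under the mechanism each unit contributed yields 3.4 × 2.24 / 7 = 1.0880 back to its contributor per unit of net cost, which exceeds 1, making full contribution the dominant choice for everyone.
So the Nash equilibrium is full contribution by all 7; the group earns 3.4 × 2.24 × 77 = 586.43.

586.43 hours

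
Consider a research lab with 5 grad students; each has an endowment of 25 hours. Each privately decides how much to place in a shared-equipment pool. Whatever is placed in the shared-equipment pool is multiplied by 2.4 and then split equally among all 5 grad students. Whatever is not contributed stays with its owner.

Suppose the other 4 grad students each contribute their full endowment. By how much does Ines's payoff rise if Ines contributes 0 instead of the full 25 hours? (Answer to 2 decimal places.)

Switching from a contribution of 25 to 0 lets Ines keep an extra 25 hours, but lowers the shared-equipment pool by 25, which costs Ines their own share of that drop: 2.4/5 × 25 = 12.00.
Net gain = 25 − 12.00 = 13.00. The private return per contributed unit (0.4800) is below 1, so free-riding is indeed the best response regardless of what the others do.

13.00 hours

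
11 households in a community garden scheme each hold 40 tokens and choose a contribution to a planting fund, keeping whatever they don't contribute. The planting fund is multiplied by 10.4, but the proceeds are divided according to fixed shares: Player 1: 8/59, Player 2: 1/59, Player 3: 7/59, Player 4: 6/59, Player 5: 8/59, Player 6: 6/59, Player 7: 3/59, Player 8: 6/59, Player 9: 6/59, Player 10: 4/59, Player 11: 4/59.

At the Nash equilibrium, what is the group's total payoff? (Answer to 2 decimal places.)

3072.00 tokens

A player with share s gets back 10.4·s per unit contributed, so full contribution is dominant for anyone with s > 1/10.4 = 0.0962 and zero contribution is dominant for anyone below.
Player 1, Player 3, Player 4, Player 5, Player 6, Player 8 and Player 9 clear that bar, contributing 40 each; the remaining 4 contribute 0. Total contributed: 280.
The planting fund pays out 10.4 × 280 = 2912.00 in total (split across the unequal shares, but the aggregate is all that matters for the group sum).
The 4 free-riders keep 40 each, adding 160. Group total = 160 + 2912.00 = 3072.00.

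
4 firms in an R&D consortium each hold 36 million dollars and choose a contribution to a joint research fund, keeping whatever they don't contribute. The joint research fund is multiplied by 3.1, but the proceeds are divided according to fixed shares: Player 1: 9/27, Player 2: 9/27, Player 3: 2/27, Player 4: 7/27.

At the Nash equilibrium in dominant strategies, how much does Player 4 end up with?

93.87 million dollars

Player j's private return per contributed unit is 3.1 × (j's share). Contributing is weakly dominant for j when that share is at least 1/3.1 = 0.3226, and contributing 0 is dominant otherwise.
The shares above 0.3226 belong to Player 1 and Player 2, contributing 36 each; the remaining 2 contribute 0. Total contributed: 72.
Player 4 keeps 36 and receives 3.1 × 72 × 7/27 = 57.87 from the joint research fund, for a payoff of 93.87.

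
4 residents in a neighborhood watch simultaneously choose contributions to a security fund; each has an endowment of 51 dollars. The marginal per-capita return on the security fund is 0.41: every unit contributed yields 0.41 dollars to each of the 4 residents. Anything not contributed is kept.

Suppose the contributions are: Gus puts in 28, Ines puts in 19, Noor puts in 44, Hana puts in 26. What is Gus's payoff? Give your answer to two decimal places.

Total contributed: 28 + 19 + 44 + 26 = 117.
Each receives 0.41 × 117 = 47.97 from the security fund.
Gus keeps 51 − 28 = 23, so Gus's payoff is 23 + 47.97 = 70.97.

70.97 dollars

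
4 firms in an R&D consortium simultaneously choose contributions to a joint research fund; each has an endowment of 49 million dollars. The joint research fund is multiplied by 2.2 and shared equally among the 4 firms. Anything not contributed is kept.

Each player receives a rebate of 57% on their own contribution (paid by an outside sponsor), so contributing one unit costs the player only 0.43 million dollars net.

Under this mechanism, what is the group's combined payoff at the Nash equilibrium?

542.92 million dollars

Under the mechanism each unit contributed yields (2.2/4) / 0.43 = 1.2791 back to its contributor per unit of net cost, which exceeds 1, making full contribution the dominant choice for everyone.
At the Nash equilibrium everyone contributes 49. Group total payoff = 4 × (49 × 0.57 + 2.2 × 49) = 542.92.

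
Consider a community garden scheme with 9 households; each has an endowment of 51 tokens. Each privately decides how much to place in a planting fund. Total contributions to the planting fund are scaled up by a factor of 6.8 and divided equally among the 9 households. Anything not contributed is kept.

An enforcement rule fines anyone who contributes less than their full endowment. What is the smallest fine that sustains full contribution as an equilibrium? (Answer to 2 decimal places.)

12.47 tokens

Given the others contribute fully, the best deviation is to contribute 0 (any partial contribution still incurs the fine and gives up units whose private return 0.7556 is below 1).
Deviating from 51 to 0 saves 51 tokens but forfeits the deviator's share of the drop in the planting fund: 6.8/9 × 51 = 38.53.
So the deviation gain is 51 − 38.53 = 12.47, and the fine must be at least 12.47 tokens to wipe it out.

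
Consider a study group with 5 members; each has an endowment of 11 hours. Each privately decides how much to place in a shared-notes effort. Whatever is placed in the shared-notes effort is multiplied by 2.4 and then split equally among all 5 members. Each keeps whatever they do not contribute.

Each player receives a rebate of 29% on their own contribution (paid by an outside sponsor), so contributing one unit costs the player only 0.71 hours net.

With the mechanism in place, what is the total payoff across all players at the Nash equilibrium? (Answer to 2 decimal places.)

With the mechanism, a contributed unit returns (2.4/5) / 0.71 = 0.6761 per unit of net cost — still below 1 — so contributing 0 remains dominant for every player.
At the Nash equilibrium no one contributes; group total payoff = 5 × 11 = 55.

55.00 hours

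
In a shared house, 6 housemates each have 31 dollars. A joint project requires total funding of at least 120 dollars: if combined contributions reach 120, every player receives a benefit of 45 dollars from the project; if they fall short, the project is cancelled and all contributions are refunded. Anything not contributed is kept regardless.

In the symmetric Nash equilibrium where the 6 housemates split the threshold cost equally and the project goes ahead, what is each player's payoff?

Equal share of the threshold: 120/6 = 20.
At this profile no one gains by cutting their contribution: any cut drops the total below 120, the project is cancelled, contributions are refunded, and the deviator ends with 31, which is less than 31 − 20 + 45 = 56. Contributing more than 20 just wastes the excess. So contributing exactly 20 is a best response.
Each player's payoff: 31 − 20 + 45 = 56.

56 dollars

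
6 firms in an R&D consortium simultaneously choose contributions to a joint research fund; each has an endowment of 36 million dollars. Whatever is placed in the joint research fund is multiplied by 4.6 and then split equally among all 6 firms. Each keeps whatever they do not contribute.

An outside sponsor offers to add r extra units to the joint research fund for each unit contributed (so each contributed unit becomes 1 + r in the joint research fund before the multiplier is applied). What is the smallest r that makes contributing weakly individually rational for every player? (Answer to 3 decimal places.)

With matching at rate r, one contributed unit becomes (1 + r) in the joint research fund and returns 4.6 × (1 + r) / 6 to the contributor.
Setting this equal to 1: 1 + r = 6/4.6 = 1.3043.
So the minimum matching rate is r = 1.3043 − 1 = 0.304.

0.304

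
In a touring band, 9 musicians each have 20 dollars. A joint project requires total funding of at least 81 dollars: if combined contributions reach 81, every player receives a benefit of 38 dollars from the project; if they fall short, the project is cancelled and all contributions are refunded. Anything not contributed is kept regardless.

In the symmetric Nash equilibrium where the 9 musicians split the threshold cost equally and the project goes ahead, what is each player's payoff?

49 dollars

Equal share of the threshold: 81/9 = 9.
At this profile no one gains by cutting their contribution: any cut drops the total below 81, the project is cancelled, contributions are refunded, and the deviator ends with 20, which is less than 20 − 9 + 38 = 49. Contributing more than 9 just wastes the excess. So contributing exactly 9 is a best response.
Each player's payoff: 20 − 9 + 38 = 49.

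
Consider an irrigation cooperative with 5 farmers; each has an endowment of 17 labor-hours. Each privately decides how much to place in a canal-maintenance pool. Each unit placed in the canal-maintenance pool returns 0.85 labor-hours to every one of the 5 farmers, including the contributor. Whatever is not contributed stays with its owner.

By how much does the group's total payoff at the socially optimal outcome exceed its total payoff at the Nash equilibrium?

The private return per contributed unit is 0.85 < 1, so contributing 0 is dominant for every player. At the Nash equilibrium everyone keeps their 17, and the group total is 5 × 17 = 85.
Each contributed unit returns 4.250 to the group as a whole (0.85 to each of 5 players), which exceeds 1, so the social optimum is full contribution: group total = 4.250 × 85 = 361.25.
Efficiency loss = 361.25 − 85 = 276.25.

276.25 labor-hours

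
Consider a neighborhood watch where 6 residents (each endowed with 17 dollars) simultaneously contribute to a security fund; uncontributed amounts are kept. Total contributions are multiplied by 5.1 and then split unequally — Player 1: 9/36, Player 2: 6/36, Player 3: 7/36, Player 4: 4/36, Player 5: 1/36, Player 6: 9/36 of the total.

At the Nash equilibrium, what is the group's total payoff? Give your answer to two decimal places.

For player j, contributing a unit is worthwhile iff 5.1 × (j's share) ≥ 1, i.e. iff j's share is at least 0.1961.
Player 1 and Player 6 are above the threshold, contributing 17 each; the remaining 4 contribute 0. Total contributed: 34.
The security fund pays out 5.1 × 34 = 173.40 in total (split across the unequal shares, but the aggregate is all that matters for the group sum).
The 4 free-riders keep 17 each, adding 68. Group total = 68 + 173.40 = 241.40.

241.40 dollars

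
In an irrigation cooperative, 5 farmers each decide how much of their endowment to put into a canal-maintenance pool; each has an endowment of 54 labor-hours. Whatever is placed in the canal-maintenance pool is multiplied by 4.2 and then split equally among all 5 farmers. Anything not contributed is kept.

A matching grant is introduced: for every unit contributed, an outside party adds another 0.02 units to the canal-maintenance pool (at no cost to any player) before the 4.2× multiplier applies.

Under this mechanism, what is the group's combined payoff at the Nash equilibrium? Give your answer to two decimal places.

270.00 labor-hours

Even with the mechanism, each unit contributed returns only 4.2 × 1.02 / 5 = 0.8568 per unit of net cost, so contributing nothing is still dominant.
Everyone keeps their endowment and the group total is 5 × 54 = 270.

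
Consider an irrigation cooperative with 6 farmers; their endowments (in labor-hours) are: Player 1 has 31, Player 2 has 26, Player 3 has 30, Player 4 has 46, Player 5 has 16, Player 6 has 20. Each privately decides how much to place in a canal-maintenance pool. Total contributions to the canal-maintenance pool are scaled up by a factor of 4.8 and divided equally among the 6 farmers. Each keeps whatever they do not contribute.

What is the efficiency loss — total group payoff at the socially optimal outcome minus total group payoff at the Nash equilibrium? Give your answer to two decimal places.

The private return per contributed unit is 4.8/6 = 0.8000 < 1 for every player regardless of endowment, so the Nash equilibrium is zero contribution and the group total is Σ E_j = 31 + 26 + 30 + 46 + 16 + 20 = 169.
Each contributed unit returns 4.800 to the group, so the social optimum is full contribution by everyone: group total = 4.800 × 169 = 811.20.
Efficiency loss = (4.800 − 1) × 169 = 642.20.

642.20 labor-hours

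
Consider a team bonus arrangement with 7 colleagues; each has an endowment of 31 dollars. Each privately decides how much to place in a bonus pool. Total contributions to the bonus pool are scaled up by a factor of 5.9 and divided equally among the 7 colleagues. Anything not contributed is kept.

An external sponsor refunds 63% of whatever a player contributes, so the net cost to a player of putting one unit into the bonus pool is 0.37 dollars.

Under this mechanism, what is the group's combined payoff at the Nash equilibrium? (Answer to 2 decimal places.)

With the mechanism, a contributed unit returns (5.9/7) / 0.37 = 2.2780 per unit of net cost to the contributor — now above 1 — so contributing fully is weakly dominant for every player.
So the Nash equilibrium is full contribution by all 7; the group earns 7 × (31 × 0.63 + 5.9 × 31) = 1417.01.

1417.01 dollars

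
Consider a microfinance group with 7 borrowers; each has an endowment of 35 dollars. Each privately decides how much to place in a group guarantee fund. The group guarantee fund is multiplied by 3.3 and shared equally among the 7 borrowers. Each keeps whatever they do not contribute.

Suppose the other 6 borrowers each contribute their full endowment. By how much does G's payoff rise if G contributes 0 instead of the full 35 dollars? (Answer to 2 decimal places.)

Switching from a contribution of 35 to 0 lets G keep an extra 35 dollars, but lowers the group guarantee fund by 35, which costs G their own share of that drop: 3.3/7 × 35 = 16.50.
Net gain = 35 − 16.50 = 18.50. The private return per contributed unit (0.4714) is below 1, so free-riding is indeed the best response regardless of what the others do.

18.50 dollars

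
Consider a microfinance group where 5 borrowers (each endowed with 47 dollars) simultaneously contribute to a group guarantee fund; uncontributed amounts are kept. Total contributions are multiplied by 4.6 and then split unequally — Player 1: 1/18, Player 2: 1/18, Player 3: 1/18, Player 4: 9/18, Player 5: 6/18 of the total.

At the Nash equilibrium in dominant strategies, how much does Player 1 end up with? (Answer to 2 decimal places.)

For player j, contributing a unit is worthwhile iff 4.6 × (j's share) ≥ 1, i.e. iff j's share is at least 0.2174.
Player 4 and Player 5 are above the threshold, contributing 47 each; the remaining 3 contribute 0. Total contributed: 94.
Player 1 keeps 47 and receives 4.6 × 94 × 1/18 = 24.02 from the group guarantee fund, for a payoff of 71.02.

71.02 dollars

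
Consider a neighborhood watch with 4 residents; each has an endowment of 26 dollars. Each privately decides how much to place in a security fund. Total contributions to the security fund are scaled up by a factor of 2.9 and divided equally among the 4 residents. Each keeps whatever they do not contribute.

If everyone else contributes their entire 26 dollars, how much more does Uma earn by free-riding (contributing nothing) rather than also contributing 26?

Switching from a contribution of 26 to 0 lets Uma keep an extra 26 dollars, but lowers the security fund by 26, which costs Uma their own share of that drop: 2.9/4 × 26 = 18.85.
Net gain = 26 − 18.85 = 7.15. The private return per contributed unit (0.7250) is below 1, so free-riding is indeed the best response regardless of what the others do.

7.15 dollars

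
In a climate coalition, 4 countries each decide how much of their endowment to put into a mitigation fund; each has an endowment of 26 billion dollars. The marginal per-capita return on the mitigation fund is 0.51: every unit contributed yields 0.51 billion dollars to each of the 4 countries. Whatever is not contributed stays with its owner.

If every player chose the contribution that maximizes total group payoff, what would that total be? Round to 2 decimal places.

Each contributed unit returns 2.040 to the group as a whole (0.51 to each of 4 players), which exceeds 1, so the social optimum is full contribution: group total = 2.040 × 104 = 212.16.

212.16 billion dollars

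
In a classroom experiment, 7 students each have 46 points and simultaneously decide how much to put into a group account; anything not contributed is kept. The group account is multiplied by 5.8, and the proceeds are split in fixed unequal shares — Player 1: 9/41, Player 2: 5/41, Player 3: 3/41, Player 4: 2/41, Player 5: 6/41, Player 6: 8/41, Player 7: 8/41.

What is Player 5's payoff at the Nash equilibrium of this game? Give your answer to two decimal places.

163.13 points

For player j, contributing a unit is worthwhile iff 5.8 × (j's share) ≥ 1, i.e. iff j's share is at least 0.1724.
The shares above 0.1724 belong to Player 1, Player 6 and Player 7, contributing 46 each; the remaining 4 contribute 0. Total contributed: 138.
Player 5 keeps 46 and receives 5.8 × 138 × 6/41 = 117.13 from the group account, for a payoff of 163.13.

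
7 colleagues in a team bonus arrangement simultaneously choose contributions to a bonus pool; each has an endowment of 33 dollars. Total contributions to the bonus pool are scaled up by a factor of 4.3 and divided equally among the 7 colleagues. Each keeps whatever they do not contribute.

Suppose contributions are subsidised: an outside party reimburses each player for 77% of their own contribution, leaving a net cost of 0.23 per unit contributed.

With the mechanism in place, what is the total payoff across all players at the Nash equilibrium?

1171.17 dollars

Under the mechanism each unit contributed yields (4.3/7) / 0.23 = 2.6708 back to its contributor per unit of net cost, which exceeds 1, making full contribution the dominant choice for everyone.
At the Nash equilibrium everyone contributes 33. Group total payoff = 7 × (33 × 0.77 + 4.3 × 33) = 1171.17.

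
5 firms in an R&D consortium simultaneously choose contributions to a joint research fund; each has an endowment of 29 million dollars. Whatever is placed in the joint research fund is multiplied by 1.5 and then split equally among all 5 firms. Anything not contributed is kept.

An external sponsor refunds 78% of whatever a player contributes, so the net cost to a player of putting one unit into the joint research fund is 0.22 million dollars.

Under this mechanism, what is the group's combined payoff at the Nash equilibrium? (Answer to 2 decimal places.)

The effective private return per unit is now (1.5/5) / 0.22 = 1.3636 > 1, so every player's dominant strategy flips to full contribution.
So the Nash equilibrium is full contribution by all 5; the group earns 5 × (29 × 0.78 + 1.5 × 29) = 330.60.

330.60 million dollars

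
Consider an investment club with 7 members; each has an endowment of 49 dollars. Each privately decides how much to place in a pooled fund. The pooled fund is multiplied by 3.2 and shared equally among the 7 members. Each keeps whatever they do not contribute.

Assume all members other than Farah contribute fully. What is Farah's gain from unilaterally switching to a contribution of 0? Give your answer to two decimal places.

26.60 dollars

Switching from a contribution of 49 to 0 lets Farah keep an extra 49 dollars, but lowers the pooled fund by 49, which costs Farah their own share of that drop: 3.2/7 × 49 = 22.40.
Net gain = 49 − 22.40 = 26.60. The private return per contributed unit (0.4571) is below 1, so free-riding is indeed the best response regardless of what the others do.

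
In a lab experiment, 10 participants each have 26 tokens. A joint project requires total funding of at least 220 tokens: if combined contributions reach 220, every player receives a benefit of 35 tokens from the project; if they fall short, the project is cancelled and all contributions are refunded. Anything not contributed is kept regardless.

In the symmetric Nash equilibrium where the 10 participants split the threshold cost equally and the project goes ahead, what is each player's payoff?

39 tokens

Equal share of the threshold: 220/10 = 22.
At this profile no one gains by cutting their contribution: any cut drops the total below 220, the project is cancelled, contributions are refunded, and the deviator ends with 26, which is less than 26 − 22 + 35 = 39. Contributing more than 22 just wastes the excess. So contributing exactly 22 is a best response.
Each player's payoff: 26 − 22 + 35 = 39.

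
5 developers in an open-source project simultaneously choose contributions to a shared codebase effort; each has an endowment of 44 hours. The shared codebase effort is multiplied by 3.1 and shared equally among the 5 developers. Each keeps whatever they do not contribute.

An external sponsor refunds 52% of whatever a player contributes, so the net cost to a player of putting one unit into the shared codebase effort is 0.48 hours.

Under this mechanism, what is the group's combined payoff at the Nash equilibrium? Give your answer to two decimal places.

796.40 hours

Under the mechanism each unit contributed yields (3.1/5) / 0.48 = 1.2917 back to its contributor per unit of net cost, which exceeds 1, making full contribution the dominant choice for everyone.
So the Nash equilibrium is full contribution by all 5; the group earns 5 × (44 × 0.52 + 3.1 × 44) = 796.40.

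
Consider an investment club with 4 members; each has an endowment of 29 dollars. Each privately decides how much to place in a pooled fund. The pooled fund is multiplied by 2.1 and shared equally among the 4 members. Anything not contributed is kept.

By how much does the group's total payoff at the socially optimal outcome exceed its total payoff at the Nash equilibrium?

Each contributed unit returns 2.1/4 = 0.5250 to its contributor — below 1 — so contributing 0 is dominant for every player. At the Nash equilibrium everyone keeps their 29, and the group total is 4 × 29 = 116.
Each contributed unit returns 2.100 to the group as a whole (0.5250 to each of 4 players), which exceeds 1, so the social optimum is full contribution: group total = 2.100 × 116 = 243.60.
Efficiency loss = 243.60 − 116 = 127.60.

127.60 dollars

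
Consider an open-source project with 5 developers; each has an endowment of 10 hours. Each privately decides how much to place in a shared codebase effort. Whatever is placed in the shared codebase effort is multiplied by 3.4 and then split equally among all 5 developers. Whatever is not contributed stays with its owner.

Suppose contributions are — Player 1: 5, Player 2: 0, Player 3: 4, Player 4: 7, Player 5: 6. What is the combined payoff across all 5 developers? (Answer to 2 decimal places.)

102.80 hours

Total contributed: 5 + 0 + 4 + 7 + 6 = 22; total kept: 5 × 10 − 22 = 28.
The shared codebase effort pays out 3.4 × 22 = 74.80 in aggregate.
Group total = 28 + 74.80 = 102.80.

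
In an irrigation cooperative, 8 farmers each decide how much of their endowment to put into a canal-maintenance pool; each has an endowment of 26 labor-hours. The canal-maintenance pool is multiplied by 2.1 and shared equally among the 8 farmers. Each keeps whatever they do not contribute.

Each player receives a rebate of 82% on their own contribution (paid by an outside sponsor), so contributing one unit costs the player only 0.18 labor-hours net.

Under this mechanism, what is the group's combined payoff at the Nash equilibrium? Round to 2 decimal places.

Under the mechanism each unit contributed yields (2.1/8) / 0.18 = 1.4583 back to its contributor per unit of net cost, which exceeds 1, making full contribution the dominant choice for everyone.
So the Nash equilibrium is full contribution by all 8; the group earns 8 × (26 × 0.82 + 2.1 × 26) = 607.36.

607.36 labor-hours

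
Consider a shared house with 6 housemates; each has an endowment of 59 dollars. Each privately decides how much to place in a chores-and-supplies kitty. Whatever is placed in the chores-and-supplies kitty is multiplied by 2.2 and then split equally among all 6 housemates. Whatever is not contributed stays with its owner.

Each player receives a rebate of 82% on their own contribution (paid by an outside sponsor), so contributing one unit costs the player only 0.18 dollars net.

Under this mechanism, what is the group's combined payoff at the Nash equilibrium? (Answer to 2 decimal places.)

With the mechanism, a contributed unit returns (2.2/6) / 0.18 = 2.0370 per unit of net cost to the contributor — now above 1 — so contributing fully is weakly dominant for every player.
At the Nash equilibrium everyone contributes 59. Group total payoff = 6 × (59 × 0.82 + 2.2 × 59) = 1069.08.

1069.08 dollars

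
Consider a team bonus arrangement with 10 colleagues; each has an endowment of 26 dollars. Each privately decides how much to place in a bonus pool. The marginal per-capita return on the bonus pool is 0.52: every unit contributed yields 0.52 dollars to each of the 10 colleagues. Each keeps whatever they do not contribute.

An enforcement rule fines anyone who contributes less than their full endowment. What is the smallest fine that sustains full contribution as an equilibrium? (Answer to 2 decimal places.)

Given the others contribute fully, the best deviation is to contribute 0 (any partial contribution still incurs the fine and gives up units whose private return 0.52 is below 1).
Deviating from 26 to 0 saves 26 dollars but forfeits the deviator's share of the drop in the bonus pool: 0.52 × 26 = 13.52.
So the deviation gain is 26 − 13.52 = 12.48, and the fine must be at least 12.48 dollars to wipe it out.

12.48 dollars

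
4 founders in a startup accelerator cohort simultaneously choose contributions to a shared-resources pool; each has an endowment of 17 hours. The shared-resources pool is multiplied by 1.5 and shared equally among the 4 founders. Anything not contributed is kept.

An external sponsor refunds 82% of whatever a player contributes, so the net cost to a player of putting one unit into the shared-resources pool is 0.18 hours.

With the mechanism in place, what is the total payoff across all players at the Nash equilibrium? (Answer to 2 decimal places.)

Under the mechanism each unit contributed yields (1.5/4) / 0.18 = 2.0833 back to its contributor per unit of net cost, which exceeds 1, making full contribution the dominant choice for everyone.
So the Nash equilibrium is full contribution by all 4; the group earns 4 × (17 × 0.82 + 1.5 × 17) = 157.76.

157.76 hours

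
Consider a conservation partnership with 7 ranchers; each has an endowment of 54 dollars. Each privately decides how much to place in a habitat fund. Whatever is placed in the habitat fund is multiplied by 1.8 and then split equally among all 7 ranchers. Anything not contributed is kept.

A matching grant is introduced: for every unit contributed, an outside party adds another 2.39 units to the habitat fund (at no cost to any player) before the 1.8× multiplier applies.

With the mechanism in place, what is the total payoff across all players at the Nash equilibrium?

With the mechanism, a contributed unit returns 1.8 × 3.39 / 7 = 0.8717 per unit of net cost — still below 1 — so contributing 0 remains dominant for every player.
At the Nash equilibrium no one contributes; group total payoff = 7 × 54 = 378.

378.00 dollars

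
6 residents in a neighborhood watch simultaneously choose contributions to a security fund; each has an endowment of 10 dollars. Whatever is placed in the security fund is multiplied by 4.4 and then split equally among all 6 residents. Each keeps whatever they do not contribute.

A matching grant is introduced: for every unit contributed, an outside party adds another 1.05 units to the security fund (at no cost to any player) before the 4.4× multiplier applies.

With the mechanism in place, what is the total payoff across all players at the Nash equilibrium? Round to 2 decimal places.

541.20 dollars

Under the mechanism each unit contributed yields 4.4 × 2.05 / 6 = 1.5033 back to its contributor per unit of net cost, which exceeds 1, making full contribution the dominant choice for everyone.
At the Nash equilibrium everyone contributes 10. Group total payoff = 4.4 × 2.05 × 60 = 541.20.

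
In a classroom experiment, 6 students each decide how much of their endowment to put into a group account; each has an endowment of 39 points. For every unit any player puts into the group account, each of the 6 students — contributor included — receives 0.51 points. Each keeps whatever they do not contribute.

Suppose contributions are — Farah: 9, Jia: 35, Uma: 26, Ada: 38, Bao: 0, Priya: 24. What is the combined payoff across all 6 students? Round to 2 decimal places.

Total contributed: 9 + 35 + 26 + 38 + 0 + 24 = 132; total kept: 6 × 39 − 132 = 102.
The group account pays out 0.51 × 6 × 132 = 403.92 in aggregate.
Group total = 102 + 403.92 = 505.92.

505.92 points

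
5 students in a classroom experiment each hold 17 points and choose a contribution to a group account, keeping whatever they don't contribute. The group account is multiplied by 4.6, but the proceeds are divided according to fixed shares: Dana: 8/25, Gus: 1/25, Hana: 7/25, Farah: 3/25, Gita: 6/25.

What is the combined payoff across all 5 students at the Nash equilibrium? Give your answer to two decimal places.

268.60 points

Each unit j contributes comes back to j as 4.6 × (j's share), so j prefers to contribute only if that share exceeds 1/4.6 = 0.2174; otherwise keeping the unit dominates.
The shares above 0.2174 belong to Dana, Hana and Gita, contributing 17 each; the remaining 2 contribute 0. Total contributed: 51.
The group account pays out 4.6 × 51 = 234.60 in total (split across the unequal shares, but the aggregate is all that matters for the group sum).
The 2 free-riders keep 17 each, adding 34. Group total = 34 + 234.60 = 268.60.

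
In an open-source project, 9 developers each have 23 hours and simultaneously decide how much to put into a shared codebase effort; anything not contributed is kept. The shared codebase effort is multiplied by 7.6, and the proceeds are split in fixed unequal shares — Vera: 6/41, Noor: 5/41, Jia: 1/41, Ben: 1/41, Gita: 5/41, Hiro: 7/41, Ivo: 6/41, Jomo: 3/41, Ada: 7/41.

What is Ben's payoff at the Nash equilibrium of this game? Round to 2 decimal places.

Each unit j contributes comes back to j as 7.6 × (j's share), so j prefers to contribute only if that share exceeds 1/7.6 = 0.1316; otherwise keeping the unit dominates.
The shares above 0.1316 belong to Vera, Hiro, Ivo and Ada, contributing 23 each; the remaining 5 contribute 0. Total contributed: 92.
Ben keeps 23 and receives 7.6 × 92 × 1/41 = 17.05 from the shared codebase effort, for a payoff of 40.05.

40.05 hours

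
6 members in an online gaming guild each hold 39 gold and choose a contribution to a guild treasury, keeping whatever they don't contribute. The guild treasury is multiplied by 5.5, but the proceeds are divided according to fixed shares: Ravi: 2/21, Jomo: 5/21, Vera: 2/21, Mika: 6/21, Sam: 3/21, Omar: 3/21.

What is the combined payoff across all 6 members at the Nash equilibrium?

585.00 gold

Each unit j contributes comes back to j as 5.5 × (j's share), so j prefers to contribute only if that share exceeds 1/5.5 = 0.1818; otherwise keeping the unit dominates.
Jomo and Mika clear that bar, contributing 39 each; the remaining 4 contribute 0. Total contributed: 78.
The guild treasury pays out 5.5 × 78 = 429.00 in total (split across the unequal shares, but the aggregate is all that matters for the group sum).
The 4 free-riders keep 39 each, adding 156. Group total = 156 + 429.00 = 585.00.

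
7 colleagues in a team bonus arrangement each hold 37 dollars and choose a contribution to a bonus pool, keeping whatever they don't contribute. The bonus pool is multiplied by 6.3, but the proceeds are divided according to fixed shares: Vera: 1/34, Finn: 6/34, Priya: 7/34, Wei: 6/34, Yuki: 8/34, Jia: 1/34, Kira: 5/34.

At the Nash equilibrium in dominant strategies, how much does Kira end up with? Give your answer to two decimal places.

174.12 dollars

Each unit j contributes comes back to j as 6.3 × (j's share), so j prefers to contribute only if that share exceeds 1/6.3 = 0.1587; otherwise keeping the unit dominates.
Finn, Priya, Wei and Yuki are above the threshold, contributing 37 each; the remaining 3 contribute 0. Total contributed: 148.
Kira keeps 37 and receives 6.3 × 148 × 5/34 = 137.12 from the bonus pool, for a payoff of 174.12.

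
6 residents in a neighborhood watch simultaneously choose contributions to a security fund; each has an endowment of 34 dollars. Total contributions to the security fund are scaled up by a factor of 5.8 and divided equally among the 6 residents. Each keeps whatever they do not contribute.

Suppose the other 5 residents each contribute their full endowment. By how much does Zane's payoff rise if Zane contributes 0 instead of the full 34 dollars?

1.13 dollars

Switching from a contribution of 34 to 0 lets Zane keep an extra 34 dollars, but lowers the security fund by 34, which costs Zane their own share of that drop: 5.8/6 × 34 = 32.87.
Net gain = 34 − 32.87 = 1.13. The private return per contributed unit (0.9667) is below 1, so free-riding is indeed the best response regardless of what the others do.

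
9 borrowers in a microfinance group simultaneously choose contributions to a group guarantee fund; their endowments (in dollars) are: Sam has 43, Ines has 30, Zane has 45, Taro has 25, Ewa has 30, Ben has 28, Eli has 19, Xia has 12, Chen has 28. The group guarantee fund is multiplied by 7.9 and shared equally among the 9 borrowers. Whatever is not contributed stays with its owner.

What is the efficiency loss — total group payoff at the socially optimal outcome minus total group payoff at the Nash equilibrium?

The private return per contributed unit is 7.9/9 = 0.8778 < 1 for every player regardless of endowment, so the Nash equilibrium is zero contribution and the group total is Σ E_j = 43 + 30 + 45 + 25 + 30 + 28 + 19 + 12 + 28 = 260.
Each contributed unit returns 7.900 to the group, so the social optimum is full contribution by everyone: group total = 7.900 × 260 = 2054.00.
Efficiency loss = (7.900 − 1) × 260 = 1794.00.

1794.00 dollars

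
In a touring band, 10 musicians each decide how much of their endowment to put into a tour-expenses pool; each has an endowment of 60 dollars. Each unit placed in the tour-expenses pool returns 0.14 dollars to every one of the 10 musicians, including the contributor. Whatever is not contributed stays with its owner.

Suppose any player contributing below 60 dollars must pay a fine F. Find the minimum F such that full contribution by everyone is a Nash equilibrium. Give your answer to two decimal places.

51.60 dollars

Given the others contribute fully, the best deviation is to contribute 0 (any partial contribution still incurs the fine and gives up units whose private return 0.14 is below 1).
Deviating from 60 to 0 saves 60 dollars but forfeits the deviator's share of the drop in the tour-expenses pool: 0.14 × 60 = 8.40.
So the deviation gain is 60 − 8.40 = 51.60, and the fine must be at least 51.60 dollars to wipe it out.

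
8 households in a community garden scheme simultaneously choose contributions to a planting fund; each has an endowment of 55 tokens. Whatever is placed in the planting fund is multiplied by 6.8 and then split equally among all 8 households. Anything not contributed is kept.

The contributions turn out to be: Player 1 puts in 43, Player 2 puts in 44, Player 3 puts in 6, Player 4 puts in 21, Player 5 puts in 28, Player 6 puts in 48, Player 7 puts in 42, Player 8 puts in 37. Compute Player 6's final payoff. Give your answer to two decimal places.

235.65 tokens

Total contributed: 43 + 44 + 6 + 21 + 28 + 48 + 42 + 37 = 269.
Each receives 6.8 × 269 / 8 = 228.65 from the planting fund.
Player 6 keeps 55 − 48 = 7, so Player 6's payoff is 7 + 228.65 = 235.65.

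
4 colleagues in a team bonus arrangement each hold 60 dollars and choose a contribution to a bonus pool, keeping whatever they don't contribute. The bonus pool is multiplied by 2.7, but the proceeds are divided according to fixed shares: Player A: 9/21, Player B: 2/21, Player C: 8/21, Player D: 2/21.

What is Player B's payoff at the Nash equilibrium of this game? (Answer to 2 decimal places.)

Player j's private return per contributed unit is 2.7 × (j's share). Contributing is weakly dominant for j when that share is at least 1/2.7 = 0.3704, and contributing 0 is dominant otherwise.
Player A and Player C clear that bar, contributing 60 each; the remaining 2 contribute 0. Total contributed: 120.
Player B keeps 60 and receives 2.7 × 120 × 2/21 = 30.86 from the bonus pool, for a payoff of 90.86.

90.86 dollars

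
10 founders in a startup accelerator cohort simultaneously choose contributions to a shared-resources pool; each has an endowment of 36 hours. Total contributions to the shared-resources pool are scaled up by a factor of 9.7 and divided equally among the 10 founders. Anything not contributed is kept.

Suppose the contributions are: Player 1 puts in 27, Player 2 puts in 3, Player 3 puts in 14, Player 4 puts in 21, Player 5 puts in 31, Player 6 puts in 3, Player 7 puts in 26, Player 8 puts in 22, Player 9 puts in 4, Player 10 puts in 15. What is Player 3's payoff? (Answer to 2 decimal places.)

183.02 hours

Total contributed: 27 + 3 + 14 + 21 + 31 + 3 + 26 + 22 + 4 + 15 = 166.
Each receives 9.7 × 166 / 10 = 161.02 from the shared-resources pool.
Player 3 keeps 36 − 14 = 22, so Player 3's payoff is 22 + 161.02 = 183.02.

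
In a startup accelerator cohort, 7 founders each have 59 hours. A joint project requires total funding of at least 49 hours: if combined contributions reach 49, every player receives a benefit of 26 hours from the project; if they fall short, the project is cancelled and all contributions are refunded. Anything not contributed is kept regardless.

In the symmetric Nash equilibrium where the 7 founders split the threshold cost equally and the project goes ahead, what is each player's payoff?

78 hours

Equal share of the threshold: 49/7 = 7.
At this profile no one gains by cutting their contribution: any cut drops the total below 49, the project is cancelled, contributions are refunded, and the deviator ends with 59, which is less than 59 − 7 + 26 = 78. Contributing more than 7 just wastes the excess. So contributing exactly 7 is a best response.
Each player's payoff: 59 − 7 + 26 = 78.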